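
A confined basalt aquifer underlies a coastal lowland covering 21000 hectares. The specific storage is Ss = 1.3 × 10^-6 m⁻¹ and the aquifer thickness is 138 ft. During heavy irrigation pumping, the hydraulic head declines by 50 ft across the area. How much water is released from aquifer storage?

ΔV ≈ 1.75 × 10^5 m³

b = 138 ft = 42.06 m
S = Ss × b = 1.3 × 10^-6 m⁻¹ × 42.06 m = 5.468 × 10^-5
A = 21000 hectares = 2.1 × 10^8 m²
Δh = 50 ft = 15.24 m
ΔV = S × A × Δh = 5.468 × 10^-5 × 2.1 × 10^8 m² × 15.24 m = 1.75 × 10^5 m³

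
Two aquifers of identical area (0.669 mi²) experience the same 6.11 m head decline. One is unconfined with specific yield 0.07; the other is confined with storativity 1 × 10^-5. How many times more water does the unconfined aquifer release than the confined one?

A = 0.669 mi² = 1.733 × 10^6 m²
Unconfined: ΔV_u = Sy × A × Δh = 0.07 × 1.733 × 10^6 × 6.11 = 7.411 × 10^5 m³
Confined: ΔV_c = S × A × Δh = 1 × 10^-5 × 1.733 × 10^6 × 6.11 = 105.9 m³
Ratio = ΔV_u / ΔV_c = Sy / S = 0.07 / 1 × 10^-5 = 7000

ΔV_u / ΔV_c ≈ 7000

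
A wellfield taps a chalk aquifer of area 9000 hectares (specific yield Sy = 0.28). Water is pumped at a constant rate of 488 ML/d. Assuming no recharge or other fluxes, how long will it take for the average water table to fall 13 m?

A = 9000 hectares = 9 × 10^7 m²
ΔV = Sy × A × Δh = 0.28 × 9 × 10^7 × 13 = 3.276 × 10^8 m³
Q = 488 ML/d = 4.88 × 10^5 m³/d
t = ΔV / Q = 3.276 × 10^8 m³ / 4.88 × 10^5 m³/d = 671.3 d

t ≈ 671 days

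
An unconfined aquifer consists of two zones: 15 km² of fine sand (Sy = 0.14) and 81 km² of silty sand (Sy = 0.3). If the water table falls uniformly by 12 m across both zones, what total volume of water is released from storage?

A₁ = 15 km² = 1.5 × 10^7 m²; A₂ = 81 km² = 8.1 × 10^7 m²
ΔV₁ = 0.14 × 1.5 × 10^7 × 12 = 2.52 × 10^7 m³
ΔV₂ = 0.3 × 8.1 × 10^7 × 12 = 2.916 × 10^8 m³
ΔV = ΔV₁ + ΔV₂ = 3.168 × 10^8 m³

ΔV ≈ 3.17 × 10^8 m³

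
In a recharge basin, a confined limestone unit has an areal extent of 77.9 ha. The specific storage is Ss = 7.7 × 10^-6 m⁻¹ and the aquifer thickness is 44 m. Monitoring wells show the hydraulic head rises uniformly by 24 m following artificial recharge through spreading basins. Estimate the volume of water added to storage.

S = Ss × b = 7.7 × 10^-6 m⁻¹ × 44 m = 3.388 × 10^-4
A = 77.9 ha = 7.79 × 10^5 m²
ΔV = S × A × Δh = 3.388 × 10^-4 × 7.79 × 10^5 m² × 24 m = 6334 m³

ΔV ≈ 6330 m³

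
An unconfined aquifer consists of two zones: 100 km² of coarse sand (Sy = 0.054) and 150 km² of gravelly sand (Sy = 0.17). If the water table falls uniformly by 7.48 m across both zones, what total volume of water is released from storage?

ΔV ≈ 2.31 × 10^8 m³

A₁ = 100 km² = 1 × 10^8 m²; A₂ = 150 km² = 1.5 × 10^8 m²
ΔV₁ = 0.054 × 1 × 10^8 × 7.48 = 4.039 × 10^7 m³
ΔV₂ = 0.17 × 1.5 × 10^8 × 7.48 = 1.907 × 10^8 m³
ΔV = ΔV₁ + ΔV₂ = 2.311 × 10^8 m³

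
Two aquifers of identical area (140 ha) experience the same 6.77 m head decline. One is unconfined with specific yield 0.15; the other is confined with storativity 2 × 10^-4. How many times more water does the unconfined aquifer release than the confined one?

ΔV_u / ΔV_c ≈ 750

A = 140 ha = 1.4 × 10^6 m²
Unconfined: ΔV_u = Sy × A × Δh = 0.15 × 1.4 × 10^6 × 6.77 = 1.422 × 10^6 m³
Confined: ΔV_c = S × A × Δh = 2 × 10^-4 × 1.4 × 10^6 × 6.77 = 1896 m³
Ratio = ΔV_u / ΔV_c = Sy / S = 0.15 / 2 × 10^-4 = 750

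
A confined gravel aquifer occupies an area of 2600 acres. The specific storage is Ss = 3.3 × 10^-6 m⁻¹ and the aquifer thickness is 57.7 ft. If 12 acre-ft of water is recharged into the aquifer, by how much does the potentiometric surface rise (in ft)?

b = 57.7 ft = 17.59 m
S = Ss × b = 3.3 × 10^-6 m⁻¹ × 17.59 m = 5.804 × 10^-5
A = 2600 acres = 1.052 × 10^7 m²
ΔV = 12 acre-ft = 14800 m³
Δh = ΔV / (S × A) = 14800 m³ / (5.804 × 10^-5 × 1.052 × 10^7 m²) = 24.24 m
Δh = 24.24 m = 79.52 ft

Δh ≈ 79.5 ft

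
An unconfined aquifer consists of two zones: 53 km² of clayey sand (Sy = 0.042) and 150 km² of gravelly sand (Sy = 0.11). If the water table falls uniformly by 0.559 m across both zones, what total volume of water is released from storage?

A₁ = 53 km² = 5.3 × 10^7 m²; A₂ = 150 km² = 1.5 × 10^8 m²
ΔV₁ = 0.042 × 5.3 × 10^7 × 0.559 = 1.244 × 10^6 m³
ΔV₂ = 0.11 × 1.5 × 10^8 × 0.559 = 9.223 × 10^6 m³
ΔV = ΔV₁ + ΔV₂ = 1.047 × 10^7 m³

ΔV ≈ 1.05 × 10^7 m³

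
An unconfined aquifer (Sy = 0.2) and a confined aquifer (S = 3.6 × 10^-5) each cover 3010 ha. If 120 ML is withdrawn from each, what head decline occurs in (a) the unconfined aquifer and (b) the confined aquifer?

A = 3010 ha = 3.01 × 10^7 m²
ΔV = 120 ML = 1.2 × 10^5 m³
Unconfined: Δh_u = ΔV/(Sy·A) = 1.2 × 10^5/(0.2 × 3.01 × 10^7) = 0.01993 m
Confined: Δh_c = ΔV/(S·A) = 1.2 × 10^5/(3.6 × 10^-5 × 3.01 × 10^7) = 110.7 m

Δh_u ≈ 0.0199 m; Δh_c ≈ 111 m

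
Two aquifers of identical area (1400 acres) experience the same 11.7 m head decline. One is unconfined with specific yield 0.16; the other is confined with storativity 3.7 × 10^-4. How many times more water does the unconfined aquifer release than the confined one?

ΔV_u / ΔV_c ≈ 432

A = 1400 acres = 5.666 × 10^6 m²
Unconfined: ΔV_u = Sy × A × Δh = 0.16 × 5.666 × 10^6 × 11.7 = 1.061 × 10^7 m³
Confined: ΔV_c = S × A × Δh = 3.7 × 10^-4 × 5.666 × 10^6 × 11.7 = 24530 m³
Ratio = ΔV_u / ΔV_c = Sy / S = 0.16 / 3.7 × 10^-4 = 432.4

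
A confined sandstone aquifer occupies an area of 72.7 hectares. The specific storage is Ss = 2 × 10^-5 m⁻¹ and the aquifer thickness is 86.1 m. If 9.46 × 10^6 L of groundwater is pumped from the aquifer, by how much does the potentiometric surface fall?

Δh ≈ 7.56 m

S = Ss × b = 2 × 10^-5 m⁻¹ × 86.1 m = 1.722 × 10^-3
A = 72.7 hectares = 7.27 × 10^5 m²
ΔV = 9.46 × 10^6 L = 9460 m³
Δh = ΔV / (S × A) = 9460 m³ / (0.001722 × 7.27 × 10^5 m²) = 7.557 m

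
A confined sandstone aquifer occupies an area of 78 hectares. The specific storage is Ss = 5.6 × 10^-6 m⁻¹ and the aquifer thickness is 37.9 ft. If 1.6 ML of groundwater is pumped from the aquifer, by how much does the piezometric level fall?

Δh ≈ 31.7 m

b = 37.9 ft = 11.55 m
S = Ss × b = 5.6 × 10^-6 m⁻¹ × 11.55 m = 6.469 × 10^-5
A = 78 hectares = 7.8 × 10^5 m²
ΔV = 1.6 ML = 1600 m³
Δh = ΔV / (S × A) = 1600 m³ / (6.469 × 10^-5 × 7.8 × 10^5 m²) = 31.71 m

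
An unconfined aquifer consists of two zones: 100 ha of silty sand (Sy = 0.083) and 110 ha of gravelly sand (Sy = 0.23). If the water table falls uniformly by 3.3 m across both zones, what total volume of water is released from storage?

A₁ = 100 ha = 1 × 10^6 m²; A₂ = 110 ha = 1.1 × 10^6 m²
ΔV₁ = 0.083 × 1 × 10^6 × 3.3 = 2.739 × 10^5 m³
ΔV₂ = 0.23 × 1.1 × 10^6 × 3.3 = 8.349 × 10^5 m³
ΔV = ΔV₁ + ΔV₂ = 1.109 × 10^6 m³

ΔV ≈ 1.11 × 10^6 m³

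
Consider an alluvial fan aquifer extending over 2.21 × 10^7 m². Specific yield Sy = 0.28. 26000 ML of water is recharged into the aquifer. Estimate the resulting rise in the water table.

Δh ≈ 4.2 m

ΔV = 26000 ML = 2.6 × 10^7 m³
Δh = ΔV / (Sy × A) = 2.6 × 10^7 m³ / (0.28 × 2.21 × 10^7 m²) = 4.202 m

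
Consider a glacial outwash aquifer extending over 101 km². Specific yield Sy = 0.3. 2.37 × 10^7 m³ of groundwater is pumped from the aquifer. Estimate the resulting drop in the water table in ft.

A = 101 km² = 1.01 × 10^8 m²
Δh = ΔV / (Sy × A) = 2.37 × 10^7 m³ / (0.3 × 1.01 × 10^8 m²) = 0.7822 m
Δh = 0.7822 m = 2.566 ft

Δh ≈ 2.57 ft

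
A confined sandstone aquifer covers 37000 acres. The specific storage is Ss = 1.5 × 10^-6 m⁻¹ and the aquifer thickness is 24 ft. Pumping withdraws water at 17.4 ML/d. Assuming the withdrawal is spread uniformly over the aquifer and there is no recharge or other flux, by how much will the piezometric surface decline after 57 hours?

b = 24 ft = 7.315 m
S = Ss × b = 1.5 × 10^-6 m⁻¹ × 7.315 m = 1.097 × 10^-5
A = 37000 acres = 1.497 × 10^8 m²
Q = 17.4 ML/d = 17400 m³/d
t = 57 hours = 2.375 d
ΔV = Q × t = 17400 m³/d × 2.375 d = 41320 m³
Δh = ΔV / (S × A) = 41320 / (1.097 × 10^-5 × 1.497 × 10^8) = 25.15 m

Δh ≈ 25.2 m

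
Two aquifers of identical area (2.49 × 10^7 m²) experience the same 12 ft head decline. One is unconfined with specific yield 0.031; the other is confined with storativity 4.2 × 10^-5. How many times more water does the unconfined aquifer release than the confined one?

ΔV_u / ΔV_c ≈ 738

Δh = 12 ft = 3.658 m
Unconfined: ΔV_u = Sy × A × Δh = 0.031 × 2.49 × 10^7 × 3.658 = 2.823 × 10^6 m³
Confined: ΔV_c = S × A × Δh = 4.2 × 10^-5 × 2.49 × 10^7 × 3.658 = 3825 m³
Ratio = ΔV_u / ΔV_c = Sy / S = 0.031 / 4.2 × 10^-5 = 738.1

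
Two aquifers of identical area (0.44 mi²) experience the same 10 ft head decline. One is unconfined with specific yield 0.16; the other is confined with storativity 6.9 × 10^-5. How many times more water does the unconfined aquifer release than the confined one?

ΔV_u / ΔV_c ≈ 2320

A = 0.44 mi² = 1.14 × 10^6 m²
Δh = 10 ft = 3.048 m
Unconfined: ΔV_u = Sy × A × Δh = 0.16 × 1.14 × 10^6 × 3.048 = 5.558 × 10^5 m³
Confined: ΔV_c = S × A × Δh = 6.9 × 10^-5 × 1.14 × 10^6 × 3.048 = 239.7 m³
Ratio = ΔV_u / ΔV_c = Sy / S = 0.16 / 6.9 × 10^-5 = 2319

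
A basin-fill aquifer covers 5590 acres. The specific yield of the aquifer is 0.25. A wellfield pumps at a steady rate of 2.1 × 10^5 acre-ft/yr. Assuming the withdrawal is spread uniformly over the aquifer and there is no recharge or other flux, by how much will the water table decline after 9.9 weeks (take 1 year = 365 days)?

Δh ≈ 8.7 m

A = 5590 acres = 2.262 × 10^7 m²
Q = 2.1 × 10^5 acre-ft/yr = 7.097 × 10^5 m³/d
t = 9.9 weeks = 69.3 d
ΔV = Q × t = 7.097 × 10^5 m³/d × 69.3 d = 4.918 × 10^7 m³
Δh = ΔV / (Sy × A) = 4.918 × 10^7 / (0.25 × 2.262 × 10^7) = 8.696 m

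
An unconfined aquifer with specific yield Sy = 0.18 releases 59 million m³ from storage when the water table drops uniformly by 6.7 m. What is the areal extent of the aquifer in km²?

ΔV = 59 million m³ = 5.9 × 10^7 m³
A = ΔV / (Sy × Δh) = 5.9 × 10^7 / (0.18 × 6.7) = 4.892 × 10^7 m²
A = 4.892 × 10^7 m² = 48.92 km²

A ≈ 48.9 km²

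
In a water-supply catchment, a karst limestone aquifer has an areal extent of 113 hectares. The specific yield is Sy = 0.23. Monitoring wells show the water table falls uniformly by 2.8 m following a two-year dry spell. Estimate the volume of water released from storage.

ΔV ≈ 7.28 × 10^5 m³

A = 113 hectares = 1.13 × 10^6 m²
ΔV = Sy × A × Δh = 0.23 × 1.13 × 10^6 m² × 2.8 m = 7.277 × 10^5 m³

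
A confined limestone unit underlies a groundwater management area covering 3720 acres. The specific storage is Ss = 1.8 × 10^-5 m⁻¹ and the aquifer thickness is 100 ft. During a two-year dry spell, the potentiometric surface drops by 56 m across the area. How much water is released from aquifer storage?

b = 100 ft = 30.48 m
S = Ss × b = 1.8 × 10^-5 m⁻¹ × 30.48 m = 5.486 × 10^-4
A = 3720 acres = 1.505 × 10^7 m²
ΔV = S × A × Δh = 5.486 × 10^-4 × 1.505 × 10^7 m² × 56 m = 4.625 × 10^5 m³

ΔV ≈ 4.63 × 10^5 m³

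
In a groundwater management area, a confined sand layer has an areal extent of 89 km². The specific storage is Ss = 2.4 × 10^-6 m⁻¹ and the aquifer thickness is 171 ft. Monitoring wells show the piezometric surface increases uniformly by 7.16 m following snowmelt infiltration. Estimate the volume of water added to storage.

b = 171 ft = 52.12 m
S = Ss × b = 2.4 × 10^-6 m⁻¹ × 52.12 m = 1.251 × 10^-4
A = 89 km² = 8.9 × 10^7 m²
ΔV = S × A × Δh = 1.251 × 10^-4 × 8.9 × 10^7 m² × 7.16 m = 79710 m³

ΔV ≈ 79700 m³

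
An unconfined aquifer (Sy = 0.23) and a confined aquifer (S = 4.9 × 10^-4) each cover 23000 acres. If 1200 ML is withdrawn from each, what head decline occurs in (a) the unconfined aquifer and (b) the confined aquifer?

A = 23000 acres = 9.308 × 10^7 m²
ΔV = 1200 ML = 1.2 × 10^6 m³
Unconfined: Δh_u = ΔV/(Sy·A) = 1.2 × 10^6/(0.23 × 9.308 × 10^7) = 0.05605 m
Confined: Δh_c = ΔV/(S·A) = 1.2 × 10^6/(4.9 × 10^-4 × 9.308 × 10^7) = 26.31 m

Δh_u ≈ 0.0561 m; Δh_c ≈ 26.3 m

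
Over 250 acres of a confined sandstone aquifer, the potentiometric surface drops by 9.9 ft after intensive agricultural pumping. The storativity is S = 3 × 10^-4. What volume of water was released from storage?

A = 250 acres = 1.012 × 10^6 m²
Δh = 9.9 ft = 3.018 m
ΔV = S × A × Δh = 3 × 10^-4 × 1.012 × 10^6 m² × 3.018 m = 915.9 m³

ΔV ≈ 916 m³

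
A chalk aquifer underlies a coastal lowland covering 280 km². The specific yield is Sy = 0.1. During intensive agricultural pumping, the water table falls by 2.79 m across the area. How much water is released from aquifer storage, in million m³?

ΔV ≈ 78.1 million m³

A = 280 km² = 2.8 × 10^8 m²
ΔV = Sy × A × Δh = 0.1 × 2.8 × 10^8 m² × 2.79 m = 7.812 × 10^7 m³
ΔV = 7.812 × 10^7 m³ = 78.12 million m³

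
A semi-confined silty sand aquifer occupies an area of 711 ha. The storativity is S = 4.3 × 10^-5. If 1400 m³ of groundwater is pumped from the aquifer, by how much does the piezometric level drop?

Δh ≈ 4.58 m

A = 711 ha = 7.11 × 10^6 m²
Δh = ΔV / (S × A) = 1400 m³ / (4.3 × 10^-5 × 7.11 × 10^6 m²) = 4.579 m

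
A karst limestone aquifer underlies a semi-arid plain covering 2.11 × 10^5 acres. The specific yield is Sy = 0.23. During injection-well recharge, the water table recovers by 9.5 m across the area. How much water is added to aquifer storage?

ΔV ≈ 1.87 × 10^9 m³

A = 2.11 × 10^5 acres = 8.539 × 10^8 m²
ΔV = Sy × A × Δh = 0.23 × 8.539 × 10^8 m² × 9.5 m = 1.866 × 10^9 m³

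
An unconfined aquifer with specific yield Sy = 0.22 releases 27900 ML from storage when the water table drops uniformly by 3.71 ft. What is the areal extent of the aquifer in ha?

A ≈ 11200 ha

Δh = 3.71 ft = 1.131 m
ΔV = 27900 ML = 2.79 × 10^7 m³
A = ΔV / (Sy × Δh) = 2.79 × 10^7 / (0.22 × 1.131) = 1.121 × 10^8 m²
A = 1.121 × 10^8 m² = 11210 ha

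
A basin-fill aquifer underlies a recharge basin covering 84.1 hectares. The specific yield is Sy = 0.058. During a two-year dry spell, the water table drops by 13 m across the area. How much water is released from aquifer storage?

ΔV ≈ 6.34 × 10^5 m³

A = 84.1 hectares = 8.41 × 10^5 m²
ΔV = Sy × A × Δh = 0.058 × 8.41 × 10^5 m² × 13 m = 6.341 × 10^5 m³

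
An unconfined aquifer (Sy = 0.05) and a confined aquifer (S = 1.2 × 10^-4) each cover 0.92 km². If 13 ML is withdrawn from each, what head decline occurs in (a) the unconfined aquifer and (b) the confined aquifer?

A = 0.92 km² = 9.2 × 10^5 m²
ΔV = 13 ML = 13000 m³
Unconfined: Δh_u = ΔV/(Sy·A) = 13000/(0.05 × 9.2 × 10^5) = 0.2826 m
Confined: Δh_c = ΔV/(S·A) = 13000/(1.2 × 10^-4 × 9.2 × 10^5) = 117.8 m

Δh_u ≈ 0.283 m; Δh_c ≈ 118 m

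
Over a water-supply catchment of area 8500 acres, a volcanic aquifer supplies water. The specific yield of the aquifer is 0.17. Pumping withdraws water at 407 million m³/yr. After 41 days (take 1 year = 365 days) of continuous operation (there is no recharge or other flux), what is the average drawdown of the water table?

Δh ≈ 7.82 m

A = 8500 acres = 3.44 × 10^7 m²
Q = 407 million m³/yr = 1.115 × 10^6 m³/d
ΔV = Q × t = 1.115 × 10^6 m³/d × 41 d = 4.572 × 10^7 m³
Δh = ΔV / (Sy × A) = 4.572 × 10^7 / (0.17 × 3.44 × 10^7) = 7.818 m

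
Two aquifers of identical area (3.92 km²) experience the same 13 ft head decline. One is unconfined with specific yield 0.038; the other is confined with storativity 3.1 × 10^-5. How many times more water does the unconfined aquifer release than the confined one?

A = 3.92 km² = 3.92 × 10^6 m²
Δh = 13 ft = 3.962 m
Unconfined: ΔV_u = Sy × A × Δh = 0.038 × 3.92 × 10^6 × 3.962 = 5.902 × 10^5 m³
Confined: ΔV_c = S × A × Δh = 3.1 × 10^-5 × 3.92 × 10^6 × 3.962 = 481.5 m³
Ratio = ΔV_u / ΔV_c = Sy / S = 0.038 / 3.1 × 10^-5 = 1226

ΔV_u / ΔV_c ≈ 1230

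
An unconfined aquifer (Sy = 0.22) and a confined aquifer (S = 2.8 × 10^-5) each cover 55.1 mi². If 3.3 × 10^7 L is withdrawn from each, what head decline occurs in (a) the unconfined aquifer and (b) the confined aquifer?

Δh_u ≈ 0.00105 m; Δh_c ≈ 8.26 m

A = 55.1 mi² = 1.427 × 10^8 m²
ΔV = 3.3 × 10^7 L = 33000 m³
Unconfined: Δh_u = ΔV/(Sy·A) = 33000/(0.22 × 1.427 × 10^8) = 0.001051 m
Confined: Δh_c = ΔV/(S·A) = 33000/(2.8 × 10^-5 × 1.427 × 10^8) = 8.259 m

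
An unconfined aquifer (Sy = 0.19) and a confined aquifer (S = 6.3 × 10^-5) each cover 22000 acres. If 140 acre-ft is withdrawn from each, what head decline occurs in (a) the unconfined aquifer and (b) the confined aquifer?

Δh_u ≈ 0.0102 m; Δh_c ≈ 30.8 m

A = 22000 acres = 8.903 × 10^7 m²
ΔV = 140 acre-ft = 1.727 × 10^5 m³
Unconfined: Δh_u = ΔV/(Sy·A) = 1.727 × 10^5/(0.19 × 8.903 × 10^7) = 0.01021 m
Confined: Δh_c = ΔV/(S·A) = 1.727 × 10^5/(6.3 × 10^-5 × 8.903 × 10^7) = 30.79 m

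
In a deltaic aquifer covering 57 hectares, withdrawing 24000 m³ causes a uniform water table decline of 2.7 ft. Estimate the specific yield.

A = 57 hectares = 5.7 × 10^5 m²
Δh = 2.7 ft = 0.823 m
Sy = ΔV / (A × Δh) = 24000 m³ / (5.7 × 10^5 m² × 0.823 m) = 0.05116

Sy ≈ 0.051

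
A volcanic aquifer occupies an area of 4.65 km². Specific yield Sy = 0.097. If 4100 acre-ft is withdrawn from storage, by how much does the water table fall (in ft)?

A = 4.65 km² = 4.65 × 10^6 m²
ΔV = 4100 acre-ft = 5.057 × 10^6 m³
Δh = ΔV / (Sy × A) = 5.057 × 10^6 m³ / (0.097 × 4.65 × 10^6 m²) = 11.21 m
Δh = 11.21 m = 36.79 ft

Δh ≈ 36.8 ft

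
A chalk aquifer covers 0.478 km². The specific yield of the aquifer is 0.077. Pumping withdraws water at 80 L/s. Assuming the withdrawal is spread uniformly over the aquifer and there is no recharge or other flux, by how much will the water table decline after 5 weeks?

A = 0.478 km² = 4.78 × 10^5 m²
Q = 80 L/s = 6912 m³/d
t = 5 weeks = 35 d
ΔV = Q × t = 6912 m³/d × 35 d = 2.419 × 10^5 m³
Δh = ΔV / (Sy × A) = 2.419 × 10^5 / (0.077 × 4.78 × 10^5) = 6.573 m

Δh ≈ 6.57 m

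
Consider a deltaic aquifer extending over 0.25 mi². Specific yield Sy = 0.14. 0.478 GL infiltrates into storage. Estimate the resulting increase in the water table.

A = 0.25 mi² = 6.475 × 10^5 m²
ΔV = 0.478 GL = 4.78 × 10^5 m³
Δh = ΔV / (Sy × A) = 4.78 × 10^5 m³ / (0.14 × 6.475 × 10^5 m²) = 5.273 m

Δh ≈ 5.27 m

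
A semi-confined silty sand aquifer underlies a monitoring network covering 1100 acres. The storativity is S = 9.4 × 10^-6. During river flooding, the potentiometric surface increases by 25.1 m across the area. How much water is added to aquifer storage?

ΔV ≈ 1050 m³

A = 1100 acres = 4.452 × 10^6 m²
ΔV = S × A × Δh = 9.4 × 10^-6 × 4.452 × 10^6 m² × 25.1 m = 1050 m³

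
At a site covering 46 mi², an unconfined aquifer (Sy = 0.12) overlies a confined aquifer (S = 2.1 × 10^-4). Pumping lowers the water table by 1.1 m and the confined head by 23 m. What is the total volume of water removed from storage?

A = 46 mi² = 1.191 × 10^8 m²
Unconfined: ΔV_u = Sy × A × Δh_u = 0.12 × 1.191 × 10^8 × 1.1 = 1.573 × 10^7 m³
Confined: ΔV_c = S × A × Δh_c = 2.1 × 10^-4 × 1.191 × 10^8 × 23 = 5.754 × 10^5 m³
Total ΔV = 1.573 × 10^7 + 5.754 × 10^5 = 1.63 × 10^7 m³

ΔV ≈ 1.63 × 10^7 m³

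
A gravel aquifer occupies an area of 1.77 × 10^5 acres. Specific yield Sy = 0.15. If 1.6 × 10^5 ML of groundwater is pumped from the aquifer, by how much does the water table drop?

A = 1.77 × 10^5 acres = 7.163 × 10^8 m²
ΔV = 1.6 × 10^5 ML = 1.6 × 10^8 m³
Δh = ΔV / (Sy × A) = 1.6 × 10^8 m³ / (0.15 × 7.163 × 10^8 m²) = 1.489 m

Δh ≈ 1.49 m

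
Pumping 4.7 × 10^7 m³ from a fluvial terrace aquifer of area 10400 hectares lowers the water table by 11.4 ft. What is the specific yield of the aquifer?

A = 10400 hectares = 1.04 × 10^8 m²
Δh = 11.4 ft = 3.475 m
Sy = ΔV / (A × Δh) = 4.7 × 10^7 m³ / (1.04 × 10^8 m² × 3.475 m) = 0.1301

Sy ≈ 0.13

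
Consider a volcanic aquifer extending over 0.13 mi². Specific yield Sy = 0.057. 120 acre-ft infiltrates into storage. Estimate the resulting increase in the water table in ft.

A = 0.13 mi² = 3.367 × 10^5 m²
ΔV = 120 acre-ft = 1.48 × 10^5 m³
Δh = ΔV / (Sy × A) = 1.48 × 10^5 m³ / (0.057 × 3.367 × 10^5 m²) = 7.713 m
Δh = 7.713 m = 25.3 ft

Δh ≈ 25.3 ft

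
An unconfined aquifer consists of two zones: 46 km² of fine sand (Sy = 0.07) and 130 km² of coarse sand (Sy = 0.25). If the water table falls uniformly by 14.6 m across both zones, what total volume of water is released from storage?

A₁ = 46 km² = 4.6 × 10^7 m²; A₂ = 130 km² = 1.3 × 10^8 m²
ΔV₁ = 0.07 × 4.6 × 10^7 × 14.6 = 4.701 × 10^7 m³
ΔV₂ = 0.25 × 1.3 × 10^8 × 14.6 = 4.745 × 10^8 m³
ΔV = ΔV₁ + ΔV₂ = 5.215 × 10^8 m³

ΔV ≈ 5.22 × 10^8 m³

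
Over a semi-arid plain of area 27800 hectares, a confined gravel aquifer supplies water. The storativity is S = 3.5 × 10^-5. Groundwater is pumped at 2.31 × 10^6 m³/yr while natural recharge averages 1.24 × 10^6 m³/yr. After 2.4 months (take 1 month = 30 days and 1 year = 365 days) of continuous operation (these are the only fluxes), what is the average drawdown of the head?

Δh ≈ 21.7 m

A = 27800 hectares = 2.78 × 10^8 m²
Net abstraction = 2.31 × 10^6 − 1.24 × 10^6 = 1.07 × 10^6 m³/yr
Q_net = 1.07 × 10^6 m³/yr = 2932 m³/d
t = 2.4 months = 72 d
ΔV = Q × t = 2932 m³/d × 72 d = 2.111 × 10^5 m³
Δh = ΔV / (S × A) = 2.111 × 10^5 / (3.5 × 10^-5 × 2.78 × 10^8) = 21.69 m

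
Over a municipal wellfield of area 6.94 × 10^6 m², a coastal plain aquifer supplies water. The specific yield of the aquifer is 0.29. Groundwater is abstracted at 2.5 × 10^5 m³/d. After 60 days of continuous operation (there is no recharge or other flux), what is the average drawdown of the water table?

ΔV = Q × t = 2.5 × 10^5 m³/d × 60 d = 1.5 × 10^7 m³
Δh = ΔV / (Sy × A) = 1.5 × 10^7 / (0.29 × 6.94 × 10^6) = 7.453 m

Δh ≈ 7.45 m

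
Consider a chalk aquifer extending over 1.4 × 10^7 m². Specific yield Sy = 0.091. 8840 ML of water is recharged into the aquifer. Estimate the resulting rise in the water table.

ΔV = 8840 ML = 8.84 × 10^6 m³
Δh = ΔV / (Sy × A) = 8.84 × 10^6 m³ / (0.091 × 1.4 × 10^7 m²) = 6.939 m

Δh ≈ 6.94 m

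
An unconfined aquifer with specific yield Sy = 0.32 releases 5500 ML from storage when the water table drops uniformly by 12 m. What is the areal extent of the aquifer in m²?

A ≈ 1.43 × 10^6 m²

ΔV = 5500 ML = 5.5 × 10^6 m³
A = ΔV / (Sy × Δh) = 5.5 × 10^6 / (0.32 × 12) = 1.432 × 10^6 m²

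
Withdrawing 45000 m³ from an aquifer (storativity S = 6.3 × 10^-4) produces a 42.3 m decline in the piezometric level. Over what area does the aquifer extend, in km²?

A ≈ 1.69 km²

A = ΔV / (S × Δh) = 45000 / (6.3 × 10^-4 × 42.3) = 1.689 × 10^6 m²
A = 1.689 × 10^6 m² = 1.689 km²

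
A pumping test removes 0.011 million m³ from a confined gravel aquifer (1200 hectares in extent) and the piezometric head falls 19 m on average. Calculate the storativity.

S ≈ 4.8 × 10^-5

A = 1200 hectares = 1.2 × 10^7 m²
ΔV = 0.011 million m³ = 11000 m³
S = ΔV / (A × Δh) = 11000 m³ / (1.2 × 10^7 m² × 19 m) = 4.825 × 10^-5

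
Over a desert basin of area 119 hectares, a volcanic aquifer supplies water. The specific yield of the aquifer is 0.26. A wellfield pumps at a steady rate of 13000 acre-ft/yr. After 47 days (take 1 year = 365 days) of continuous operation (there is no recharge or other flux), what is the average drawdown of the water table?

A = 119 hectares = 1.19 × 10^6 m²
Q = 13000 acre-ft/yr = 43930 m³/d
ΔV = Q × t = 43930 m³/d × 47 d = 2.065 × 10^6 m³
Δh = ΔV / (Sy × A) = 2.065 × 10^6 / (0.26 × 1.19 × 10^6) = 6.674 m

Δh ≈ 6.67 m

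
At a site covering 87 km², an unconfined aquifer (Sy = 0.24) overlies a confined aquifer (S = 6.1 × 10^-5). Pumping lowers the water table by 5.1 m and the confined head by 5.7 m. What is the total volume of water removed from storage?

A = 87 km² = 8.7 × 10^7 m²
Unconfined: ΔV_u = Sy × A × Δh_u = 0.24 × 8.7 × 10^7 × 5.1 = 1.065 × 10^8 m³
Confined: ΔV_c = S × A × Δh_c = 6.1 × 10^-5 × 8.7 × 10^7 × 5.7 = 30250 m³
Total ΔV = 1.065 × 10^8 + 30250 = 1.065 × 10^8 m³

ΔV ≈ 1.07 × 10^8 m³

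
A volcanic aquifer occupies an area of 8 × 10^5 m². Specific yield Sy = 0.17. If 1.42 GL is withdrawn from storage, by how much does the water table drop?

ΔV = 1.42 GL = 1.42 × 10^6 m³
Δh = ΔV / (Sy × A) = 1.42 × 10^6 m³ / (0.17 × 8 × 10^5 m²) = 10.44 m

Δh ≈ 10.4 m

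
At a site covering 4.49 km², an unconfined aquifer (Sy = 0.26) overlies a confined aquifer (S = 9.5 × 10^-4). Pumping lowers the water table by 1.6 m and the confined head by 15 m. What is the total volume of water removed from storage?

ΔV ≈ 1.93 × 10^6 m³

A = 4.49 km² = 4.49 × 10^6 m²
Unconfined: ΔV_u = Sy × A × Δh_u = 0.26 × 4.49 × 10^6 × 1.6 = 1.868 × 10^6 m³
Confined: ΔV_c = S × A × Δh_c = 9.5 × 10^-4 × 4.49 × 10^6 × 15 = 63980 m³
Total ΔV = 1.868 × 10^6 + 63980 = 1.932 × 10^6 m³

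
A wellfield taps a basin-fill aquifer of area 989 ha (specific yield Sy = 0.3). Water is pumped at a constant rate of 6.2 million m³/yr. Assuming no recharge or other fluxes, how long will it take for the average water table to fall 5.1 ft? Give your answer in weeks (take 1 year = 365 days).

t ≈ 38.8 weeks

A = 989 ha = 9.89 × 10^6 m²
Δh = 5.1 ft = 1.554 m
ΔV = Sy × A × Δh = 0.3 × 9.89 × 10^6 × 1.554 = 4.612 × 10^6 m³
Q = 6.2 million m³/yr = 16990 m³/d
t = ΔV / Q = 4.612 × 10^6 m³ / 16990 m³/d = 271.5 d
t = 271.5 d ≈ 38.79 weeks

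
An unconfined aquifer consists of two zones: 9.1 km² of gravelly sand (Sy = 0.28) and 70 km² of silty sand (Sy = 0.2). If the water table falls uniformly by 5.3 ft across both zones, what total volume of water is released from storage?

A₁ = 9.1 km² = 9.1 × 10^6 m²; A₂ = 70 km² = 7 × 10^7 m²
Δh = 5.3 ft = 1.615 m
ΔV₁ = 0.28 × 9.1 × 10^6 × 1.615 = 4.116 × 10^6 m³
ΔV₂ = 0.2 × 7 × 10^7 × 1.615 = 2.262 × 10^7 m³
ΔV = ΔV₁ + ΔV₂ = 2.673 × 10^7 m³

ΔV ≈ 2.67 × 10^7 m³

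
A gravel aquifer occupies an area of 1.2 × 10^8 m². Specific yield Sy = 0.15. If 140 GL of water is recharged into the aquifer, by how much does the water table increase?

Δh ≈ 7.78 m

ΔV = 140 GL = 1.4 × 10^8 m³
Δh = ΔV / (Sy × A) = 1.4 × 10^8 m³ / (0.15 × 1.2 × 10^8 m²) = 7.778 m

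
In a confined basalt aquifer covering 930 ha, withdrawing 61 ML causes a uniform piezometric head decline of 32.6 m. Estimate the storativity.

S ≈ 2 × 10^-4

A = 930 ha = 9.3 × 10^6 m²
ΔV = 61 ML = 61000 m³
S = ΔV / (A × Δh) = 61000 m³ / (9.3 × 10^6 m² × 32.6 m) = 2.012 × 10^-4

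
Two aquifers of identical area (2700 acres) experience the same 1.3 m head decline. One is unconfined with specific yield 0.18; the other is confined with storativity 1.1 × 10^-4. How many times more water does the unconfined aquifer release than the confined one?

A = 2700 acres = 1.093 × 10^7 m²
Unconfined: ΔV_u = Sy × A × Δh = 0.18 × 1.093 × 10^7 × 1.3 = 2.557 × 10^6 m³
Confined: ΔV_c = S × A × Δh = 1.1 × 10^-4 × 1.093 × 10^7 × 1.3 = 1562 m³
Ratio = ΔV_u / ΔV_c = Sy / S = 0.18 / 1.1 × 10^-4 = 1636

ΔV_u / ΔV_c ≈ 1640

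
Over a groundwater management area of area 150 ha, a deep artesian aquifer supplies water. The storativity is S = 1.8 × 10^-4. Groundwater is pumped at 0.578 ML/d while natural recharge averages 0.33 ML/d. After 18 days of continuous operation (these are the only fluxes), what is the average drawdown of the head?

Δh ≈ 16.5 m

A = 150 ha = 1.5 × 10^6 m²
Net abstraction = 0.578 − 0.33 = 0.248 ML/d
Q_net = 0.248 ML/d = 248 m³/d
ΔV = Q × t = 248 m³/d × 18 d = 4464 m³
Δh = ΔV / (S × A) = 4464 / (1.8 × 10^-4 × 1.5 × 10^6) = 16.53 m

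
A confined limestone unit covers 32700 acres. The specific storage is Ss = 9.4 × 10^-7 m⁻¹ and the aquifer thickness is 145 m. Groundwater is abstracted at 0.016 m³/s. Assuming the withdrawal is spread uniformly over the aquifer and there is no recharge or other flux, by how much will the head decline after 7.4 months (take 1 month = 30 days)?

Δh ≈ 17 m

S = Ss × b = 9.4 × 10^-7 m⁻¹ × 145 m = 1.363 × 10^-4
A = 32700 acres = 1.323 × 10^8 m²
Q = 0.016 m³/s = 1382 m³/d
t = 7.4 months = 222 d
ΔV = Q × t = 1382 m³/d × 222 d = 3.069 × 10^5 m³
Δh = ΔV / (S × A) = 3.069 × 10^5 / (1.363 × 10^-4 × 1.323 × 10^8) = 17.01 m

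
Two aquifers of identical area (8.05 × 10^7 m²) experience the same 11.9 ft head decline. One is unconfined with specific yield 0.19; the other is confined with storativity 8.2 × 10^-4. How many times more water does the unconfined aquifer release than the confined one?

ΔV_u / ΔV_c ≈ 232

Δh = 11.9 ft = 3.627 m
Unconfined: ΔV_u = Sy × A × Δh = 0.19 × 8.05 × 10^7 × 3.627 = 5.548 × 10^7 m³
Confined: ΔV_c = S × A × Δh = 8.2 × 10^-4 × 8.05 × 10^7 × 3.627 = 2.394 × 10^5 m³
Ratio = ΔV_u / ΔV_c = Sy / S = 0.19 / 8.2 × 10^-4 = 231.7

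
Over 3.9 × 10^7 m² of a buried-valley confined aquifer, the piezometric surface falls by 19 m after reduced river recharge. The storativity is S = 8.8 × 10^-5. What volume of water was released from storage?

ΔV = S × A × Δh = 8.8 × 10^-5 × 3.9 × 10^7 m² × 19 m = 65210 m³

ΔV ≈ 65200 m³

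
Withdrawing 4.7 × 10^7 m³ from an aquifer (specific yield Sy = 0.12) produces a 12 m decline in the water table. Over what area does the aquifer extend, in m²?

A ≈ 3.26 × 10^7 m²

A = ΔV / (Sy × Δh) = 4.7 × 10^7 / (0.12 × 12) = 3.264 × 10^7 m²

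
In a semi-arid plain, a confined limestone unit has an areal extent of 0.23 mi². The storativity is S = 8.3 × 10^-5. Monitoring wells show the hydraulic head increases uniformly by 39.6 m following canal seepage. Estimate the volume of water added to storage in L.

ΔV ≈ 1.96 × 10^6 L

A = 0.23 mi² = 5.957 × 10^5 m²
ΔV = S × A × Δh = 8.3 × 10^-5 × 5.957 × 10^5 m² × 39.6 m = 1958 m³
ΔV = 1958 m³ = 1.958 × 10^6 L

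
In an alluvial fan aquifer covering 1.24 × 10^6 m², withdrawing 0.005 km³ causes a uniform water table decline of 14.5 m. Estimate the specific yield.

Sy ≈ 0.28

ΔV = 0.005 km³ = 5 × 10^6 m³
Sy = ΔV / (A × Δh) = 5 × 10^6 m³ / (1.24 × 10^6 m² × 14.5 m) = 0.2781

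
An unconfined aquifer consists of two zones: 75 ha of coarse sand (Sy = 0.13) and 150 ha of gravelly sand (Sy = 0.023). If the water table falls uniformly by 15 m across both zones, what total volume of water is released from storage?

ΔV ≈ 1.98 × 10^6 m³

A₁ = 75 ha = 7.5 × 10^5 m²; A₂ = 150 ha = 1.5 × 10^6 m²
ΔV₁ = 0.13 × 7.5 × 10^5 × 15 = 1.462 × 10^6 m³
ΔV₂ = 0.023 × 1.5 × 10^6 × 15 = 5.175 × 10^5 m³
ΔV = ΔV₁ + ΔV₂ = 1.98 × 10^6 m³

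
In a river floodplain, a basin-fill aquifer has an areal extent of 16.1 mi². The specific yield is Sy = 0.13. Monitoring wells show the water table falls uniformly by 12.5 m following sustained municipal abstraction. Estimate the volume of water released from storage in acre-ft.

ΔV ≈ 54900 acre-ft

A = 16.1 mi² = 4.17 × 10^7 m²
ΔV = Sy × A × Δh = 0.13 × 4.17 × 10^7 m² × 12.5 m = 6.776 × 10^7 m³
ΔV = 6.776 × 10^7 m³ = 54930 acre-ft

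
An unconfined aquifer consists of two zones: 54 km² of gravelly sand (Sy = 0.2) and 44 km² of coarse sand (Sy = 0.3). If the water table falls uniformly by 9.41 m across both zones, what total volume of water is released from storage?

ΔV ≈ 2.26 × 10^8 m³

A₁ = 54 km² = 5.4 × 10^7 m²; A₂ = 44 km² = 4.4 × 10^7 m²
ΔV₁ = 0.2 × 5.4 × 10^7 × 9.41 = 1.016 × 10^8 m³
ΔV₂ = 0.3 × 4.4 × 10^7 × 9.41 = 1.242 × 10^8 m³
ΔV = ΔV₁ + ΔV₂ = 2.258 × 10^8 m³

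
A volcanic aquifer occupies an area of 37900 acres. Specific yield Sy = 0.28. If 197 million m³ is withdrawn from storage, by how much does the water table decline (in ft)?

A = 37900 acres = 1.534 × 10^8 m²
ΔV = 197 million m³ = 1.97 × 10^8 m³
Δh = ΔV / (Sy × A) = 1.97 × 10^8 m³ / (0.28 × 1.534 × 10^8 m²) = 4.587 m
Δh = 4.587 m = 15.05 ft

Δh ≈ 15 ft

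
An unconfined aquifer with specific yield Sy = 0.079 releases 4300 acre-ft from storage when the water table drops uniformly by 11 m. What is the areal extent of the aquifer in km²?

ΔV = 4300 acre-ft = 5.304 × 10^6 m³
A = ΔV / (Sy × Δh) = 5.304 × 10^6 / (0.079 × 11) = 6.104 × 10^6 m²
A = 6.104 × 10^6 m² = 6.104 km²

A ≈ 6.1 km²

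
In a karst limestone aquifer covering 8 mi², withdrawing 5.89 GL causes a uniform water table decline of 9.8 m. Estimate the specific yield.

Sy ≈ 0.029

A = 8 mi² = 2.072 × 10^7 m²
ΔV = 5.89 GL = 5.89 × 10^6 m³
Sy = ΔV / (A × Δh) = 5.89 × 10^6 m³ / (2.072 × 10^7 m² × 9.8 m) = 0.02901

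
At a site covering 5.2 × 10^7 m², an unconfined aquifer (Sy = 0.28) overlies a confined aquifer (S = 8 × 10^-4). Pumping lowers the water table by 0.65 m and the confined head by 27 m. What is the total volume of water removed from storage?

Unconfined: ΔV_u = Sy × A × Δh_u = 0.28 × 5.2 × 10^7 × 0.65 = 9.464 × 10^6 m³
Confined: ΔV_c = S × A × Δh_c = 8 × 10^-4 × 5.2 × 10^7 × 27 = 1.123 × 10^6 m³
Total ΔV = 9.464 × 10^6 + 1.123 × 10^6 = 1.059 × 10^7 m³

ΔV ≈ 1.06 × 10^7 m³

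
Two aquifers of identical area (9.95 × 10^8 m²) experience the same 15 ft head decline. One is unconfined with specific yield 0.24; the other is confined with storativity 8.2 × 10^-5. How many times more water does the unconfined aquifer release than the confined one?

Δh = 15 ft = 4.572 m
Unconfined: ΔV_u = Sy × A × Δh = 0.24 × 9.95 × 10^8 × 4.572 = 1.092 × 10^9 m³
Confined: ΔV_c = S × A × Δh = 8.2 × 10^-5 × 9.95 × 10^8 × 4.572 = 3.73 × 10^5 m³
Ratio = ΔV_u / ΔV_c = Sy / S = 0.24 / 8.2 × 10^-5 = 2927

ΔV_u / ΔV_c ≈ 2930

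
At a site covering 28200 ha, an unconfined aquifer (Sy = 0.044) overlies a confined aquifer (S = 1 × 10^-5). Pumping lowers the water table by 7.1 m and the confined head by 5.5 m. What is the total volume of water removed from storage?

A = 28200 ha = 2.82 × 10^8 m²
Unconfined: ΔV_u = Sy × A × Δh_u = 0.044 × 2.82 × 10^8 × 7.1 = 8.81 × 10^7 m³
Confined: ΔV_c = S × A × Δh_c = 1 × 10^-5 × 2.82 × 10^8 × 5.5 = 15510 m³
Total ΔV = 8.81 × 10^7 + 15510 = 8.811 × 10^7 m³

ΔV ≈ 8.81 × 10^7 m³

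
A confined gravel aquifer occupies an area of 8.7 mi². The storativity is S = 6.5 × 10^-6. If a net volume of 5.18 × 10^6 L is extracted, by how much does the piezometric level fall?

A = 8.7 mi² = 2.253 × 10^7 m²
ΔV = 5.18 × 10^6 L = 5180 m³
Δh = ΔV / (S × A) = 5180 m³ / (6.5 × 10^-6 × 2.253 × 10^7 m²) = 35.37 m

Δh ≈ 35.4 m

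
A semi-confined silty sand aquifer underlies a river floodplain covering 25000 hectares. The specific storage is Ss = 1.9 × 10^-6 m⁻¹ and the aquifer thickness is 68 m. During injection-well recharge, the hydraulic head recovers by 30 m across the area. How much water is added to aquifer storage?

ΔV ≈ 9.69 × 10^5 m³

S = Ss × b = 1.9 × 10^-6 m⁻¹ × 68 m = 1.292 × 10^-4
A = 25000 hectares = 2.5 × 10^8 m²
ΔV = S × A × Δh = 1.292 × 10^-4 × 2.5 × 10^8 m² × 30 m = 9.69 × 10^5 m³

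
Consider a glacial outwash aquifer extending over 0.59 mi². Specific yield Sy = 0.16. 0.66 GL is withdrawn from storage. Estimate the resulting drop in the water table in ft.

A = 0.59 mi² = 1.528 × 10^6 m²
ΔV = 0.66 GL = 6.6 × 10^5 m³
Δh = ΔV / (Sy × A) = 6.6 × 10^5 m³ / (0.16 × 1.528 × 10^6 m²) = 2.699 m
Δh = 2.699 m = 8.856 ft

Δh ≈ 8.86 ft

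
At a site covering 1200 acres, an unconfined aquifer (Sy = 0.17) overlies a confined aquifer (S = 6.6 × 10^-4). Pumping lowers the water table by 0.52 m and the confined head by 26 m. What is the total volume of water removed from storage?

A = 1200 acres = 4.856 × 10^6 m²
Unconfined: ΔV_u = Sy × A × Δh_u = 0.17 × 4.856 × 10^6 × 0.52 = 4.293 × 10^5 m³
Confined: ΔV_c = S × A × Δh_c = 6.6 × 10^-4 × 4.856 × 10^6 × 26 = 83330 m³
Total ΔV = 4.293 × 10^5 + 83330 = 5.126 × 10^5 m³

ΔV ≈ 5.13 × 10^5 m³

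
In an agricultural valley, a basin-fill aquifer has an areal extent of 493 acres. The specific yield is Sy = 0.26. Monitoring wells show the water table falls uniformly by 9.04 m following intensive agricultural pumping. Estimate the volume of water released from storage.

ΔV ≈ 4.69 × 10^6 m³

A = 493 acres = 1.995 × 10^6 m²
ΔV = Sy × A × Δh = 0.26 × 1.995 × 10^6 m² × 9.04 m = 4.689 × 10^6 m³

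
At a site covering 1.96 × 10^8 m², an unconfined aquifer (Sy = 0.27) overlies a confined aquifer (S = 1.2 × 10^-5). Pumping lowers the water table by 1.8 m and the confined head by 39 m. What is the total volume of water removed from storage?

ΔV ≈ 9.53 × 10^7 m³

Unconfined: ΔV_u = Sy × A × Δh_u = 0.27 × 1.96 × 10^8 × 1.8 = 9.526 × 10^7 m³
Confined: ΔV_c = S × A × Δh_c = 1.2 × 10^-5 × 1.96 × 10^8 × 39 = 91730 m³
Total ΔV = 9.526 × 10^7 + 91730 = 9.535 × 10^7 m³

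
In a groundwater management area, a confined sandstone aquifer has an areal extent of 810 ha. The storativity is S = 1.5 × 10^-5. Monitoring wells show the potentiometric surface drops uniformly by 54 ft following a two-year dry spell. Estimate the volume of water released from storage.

ΔV ≈ 2000 m³

A = 810 ha = 8.1 × 10^6 m²
Δh = 54 ft = 16.46 m
ΔV = S × A × Δh = 1.5 × 10^-5 × 8.1 × 10^6 m² × 16.46 m = 2000 m³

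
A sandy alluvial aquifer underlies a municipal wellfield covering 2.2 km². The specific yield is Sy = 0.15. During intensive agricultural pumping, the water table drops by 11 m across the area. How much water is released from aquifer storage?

A = 2.2 km² = 2.2 × 10^6 m²
ΔV = Sy × A × Δh = 0.15 × 2.2 × 10^6 m² × 11 m = 3.63 × 10^6 m³

ΔV ≈ 3.63 × 10^6 m³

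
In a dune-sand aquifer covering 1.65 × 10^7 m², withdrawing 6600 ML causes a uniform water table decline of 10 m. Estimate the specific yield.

ΔV = 6600 ML = 6.6 × 10^6 m³
Sy = ΔV / (A × Δh) = 6.6 × 10^6 m³ / (1.65 × 10^7 m² × 10 m) = 0.04

Sy ≈ 0.04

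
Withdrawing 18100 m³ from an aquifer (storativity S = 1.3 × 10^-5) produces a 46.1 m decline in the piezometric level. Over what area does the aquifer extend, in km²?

A ≈ 30.2 km²

A = ΔV / (S × Δh) = 18100 / (1.3 × 10^-5 × 46.1) = 3.02 × 10^7 m²
A = 3.02 × 10^7 m² = 30.2 km²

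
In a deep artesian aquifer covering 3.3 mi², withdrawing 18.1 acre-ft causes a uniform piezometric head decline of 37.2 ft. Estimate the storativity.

A = 3.3 mi² = 8.547 × 10^6 m²
Δh = 37.2 ft = 11.34 m
ΔV = 18.1 acre-ft = 22330 m³
S = ΔV / (A × Δh) = 22330 m³ / (8.547 × 10^6 m² × 11.34 m) = 2.304 × 10^-4

S ≈ 2.3 × 10^-4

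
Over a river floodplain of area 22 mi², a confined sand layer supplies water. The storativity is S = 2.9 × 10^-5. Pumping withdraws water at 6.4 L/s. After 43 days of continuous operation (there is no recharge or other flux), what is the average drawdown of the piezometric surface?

Δh ≈ 14.4 m

A = 22 mi² = 5.698 × 10^7 m²
Q = 6.4 L/s = 553 m³/d
ΔV = Q × t = 553 m³/d × 43 d = 23780 m³
Δh = ΔV / (S × A) = 23780 / (2.9 × 10^-5 × 5.698 × 10^7) = 14.39 m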